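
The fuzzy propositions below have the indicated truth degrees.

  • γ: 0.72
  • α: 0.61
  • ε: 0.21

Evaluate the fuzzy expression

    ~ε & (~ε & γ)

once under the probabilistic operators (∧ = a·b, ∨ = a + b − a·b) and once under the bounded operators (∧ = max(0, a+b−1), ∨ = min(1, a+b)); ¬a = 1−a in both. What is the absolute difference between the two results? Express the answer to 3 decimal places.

Under probabilistic:
  ~ε = 1 − 0.2100 = 0.7900
  ~ε = 1 − 0.2100 = 0.7900
  ~ε & γ = a·b on (0.7900, 0.7200) = 0.5688
  ~ε & (~ε & γ) = a·b on (0.7900, 0.5688) = 0.4494
  → value = 0.4494
Under bounded:
  ~ε = 1 − 0.21 = 0.79
  ~ε = 1 − 0.21 = 0.79
  ~ε & γ = max(0, a+b−1) on (0.79, 0.72) = 0.51
  ~ε & (~ε & γ) = max(0, a+b−1) on (0.79, 0.51) = 0.30
  → value = 0.3000
|0.4494 − 0.3000| = 0.149

0.149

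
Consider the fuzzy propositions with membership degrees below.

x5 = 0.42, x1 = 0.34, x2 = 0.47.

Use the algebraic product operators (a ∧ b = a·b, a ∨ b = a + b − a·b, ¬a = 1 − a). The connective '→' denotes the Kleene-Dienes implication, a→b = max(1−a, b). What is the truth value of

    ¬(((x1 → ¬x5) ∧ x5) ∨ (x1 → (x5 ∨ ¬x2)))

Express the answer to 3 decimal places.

¬x5 = 1 − 0.4200 = 0.5800
x1 → ¬x5  [Kleene-Dienes: max(1−a, b)] with a=0.3400, b=0.5800 → 0.6600
(x1 → ¬x5) ∧ x5 = a·b on (0.6600, 0.4200) = 0.2772
¬x2 = 1 − 0.4700 = 0.5300
x5 ∨ ¬x2 = a + b − a·b on (0.4200, 0.5300) = 0.7274
x1 → (x5 ∨ ¬x2)  [Kleene-Dienes: max(1−a, b)] with a=0.3400, b=0.7274 → 0.7274
((x1 → ¬x5) ∧ x5) ∨ (x1 → (x5 ∨ ¬x2)) = a + b − a·b on (0.2772, 0.7274) = 0.8030
¬(((x1 → ¬x5) ∧ x5) ∨ (x1 → (x5 ∨ ¬x2))) = 1 − 0.8030 = 0.1970

0.197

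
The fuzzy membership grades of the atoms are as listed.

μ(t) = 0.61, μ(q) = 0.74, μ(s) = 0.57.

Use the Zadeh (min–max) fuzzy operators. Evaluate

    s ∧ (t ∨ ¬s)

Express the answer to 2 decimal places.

¬s = 1 − 0.57 = 0.43
t ∨ ¬s = max(a, b) on (0.61, 0.43) = 0.61
s ∧ (t ∨ ¬s) = min(a, b) on (0.57, 0.61) = 0.57

0.57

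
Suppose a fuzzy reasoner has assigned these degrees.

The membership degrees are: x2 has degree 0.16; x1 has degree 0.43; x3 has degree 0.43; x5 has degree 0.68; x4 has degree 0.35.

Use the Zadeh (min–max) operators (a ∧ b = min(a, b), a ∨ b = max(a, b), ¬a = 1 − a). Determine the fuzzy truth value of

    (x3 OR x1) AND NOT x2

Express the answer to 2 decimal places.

x3 OR x1 = max(a, b) on (0.43, 0.43) = 0.43
NOT x2 = 1 − 0.16 = 0.84
(x3 OR x1) AND NOT x2 = min(a, b) on (0.43, 0.84) = 0.43

0.43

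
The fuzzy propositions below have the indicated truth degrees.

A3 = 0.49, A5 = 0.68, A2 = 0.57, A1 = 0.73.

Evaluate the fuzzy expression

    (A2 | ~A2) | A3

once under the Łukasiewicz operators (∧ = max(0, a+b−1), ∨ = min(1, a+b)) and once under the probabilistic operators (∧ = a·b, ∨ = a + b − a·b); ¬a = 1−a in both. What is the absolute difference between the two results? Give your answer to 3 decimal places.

0.125

Under Łukasiewicz:
  ~A2 = 1 − 0.57 = 0.43
  A2 | ~A2 = min(1, a+b) on (0.57, 0.43) = 1.00
  (A2 | ~A2) | A3 = min(1, a+b) on (1.00, 0.49) = 1.00
  → value = 1.0000
Under probabilistic:
  ~A2 = 1 − 0.5700 = 0.4300
  A2 | ~A2 = a + b − a·b on (0.5700, 0.4300) = 0.7549
  (A2 | ~A2) | A3 = a + b − a·b on (0.7549, 0.4900) = 0.8750
  → value = 0.8750
|1.0000 − 0.8750| = 0.125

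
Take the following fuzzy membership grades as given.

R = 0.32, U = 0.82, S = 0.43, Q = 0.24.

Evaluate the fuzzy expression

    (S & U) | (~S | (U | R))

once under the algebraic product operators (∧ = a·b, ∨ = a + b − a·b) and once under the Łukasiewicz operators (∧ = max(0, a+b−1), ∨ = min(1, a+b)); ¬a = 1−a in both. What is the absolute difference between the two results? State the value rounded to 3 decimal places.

0.034

Under algebraic product:
  S & U = a·b on (0.4300, 0.8200) = 0.3526
  ~S = 1 − 0.4300 = 0.5700
  U | R = a + b − a·b on (0.8200, 0.3200) = 0.8776
  ~S | (U | R) = a + b − a·b on (0.5700, 0.8776) = 0.9474
  (S & U) | (~S | (U | R)) = a + b − a·b on (0.3526, 0.9474) = 0.9659
  → value = 0.9659
Under Łukasiewicz:
  S & U = max(0, a+b−1) on (0.43, 0.82) = 0.25
  ~S = 1 − 0.43 = 0.57
  U | R = min(1, a+b) on (0.82, 0.32) = 1.00
  ~S | (U | R) = min(1, a+b) on (0.57, 1.00) = 1.00
  (S & U) | (~S | (U | R)) = min(1, a+b) on (0.25, 1.00) = 1.00
  → value = 1.0000
|0.9659 − 1.0000| = 0.034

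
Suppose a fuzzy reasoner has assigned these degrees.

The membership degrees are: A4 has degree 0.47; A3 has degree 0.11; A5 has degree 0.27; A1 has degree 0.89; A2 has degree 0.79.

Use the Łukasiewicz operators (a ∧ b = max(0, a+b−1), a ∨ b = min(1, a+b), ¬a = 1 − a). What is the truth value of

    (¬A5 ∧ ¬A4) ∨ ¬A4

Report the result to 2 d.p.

0.79

¬A5 = 1 − 0.27 = 0.73
¬A4 = 1 − 0.47 = 0.53
¬A5 ∧ ¬A4 = max(0, a+b−1) on (0.73, 0.53) = 0.26
¬A4 = 1 − 0.47 = 0.53
(¬A5 ∧ ¬A4) ∨ ¬A4 = min(1, a+b) on (0.26, 0.53) = 0.79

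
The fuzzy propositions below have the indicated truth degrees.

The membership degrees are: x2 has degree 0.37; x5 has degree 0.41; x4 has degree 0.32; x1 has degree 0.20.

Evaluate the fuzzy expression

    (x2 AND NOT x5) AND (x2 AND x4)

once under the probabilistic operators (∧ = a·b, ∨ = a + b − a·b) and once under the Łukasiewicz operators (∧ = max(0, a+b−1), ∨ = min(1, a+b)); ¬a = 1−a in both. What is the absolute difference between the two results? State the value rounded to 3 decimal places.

Under probabilistic:
  NOT x5 = 1 − 0.4100 = 0.5900
  x2 AND NOT x5 = a·b on (0.3700, 0.5900) = 0.2183
  x2 AND x4 = a·b on (0.3700, 0.3200) = 0.1184
  (x2 AND NOT x5) AND (x2 AND x4) = a·b on (0.2183, 0.1184) = 0.0258
  → value = 0.0258
Under Łukasiewicz:
  NOT x5 = 1 − 0.41 = 0.59
  x2 AND NOT x5 = max(0, a+b−1) on (0.37, 0.59) = 0.00
  x2 AND x4 = max(0, a+b−1) on (0.37, 0.32) = 0.00
  (x2 AND NOT x5) AND (x2 AND x4) = max(0, a+b−1) on (0.00, 0.00) = 0.00
  → value = 0.0000
|0.0258 − 0.0000| = 0.026

0.026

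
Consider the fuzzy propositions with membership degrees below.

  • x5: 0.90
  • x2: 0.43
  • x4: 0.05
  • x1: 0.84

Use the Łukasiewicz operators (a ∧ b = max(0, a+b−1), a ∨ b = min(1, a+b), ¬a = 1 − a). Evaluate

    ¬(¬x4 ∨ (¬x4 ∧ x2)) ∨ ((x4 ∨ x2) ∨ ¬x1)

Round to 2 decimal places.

¬x4 = 1 − 0.05 = 0.95
¬x4 = 1 − 0.05 = 0.95
¬x4 ∧ x2 = max(0, a+b−1) on (0.95, 0.43) = 0.38
¬x4 ∨ (¬x4 ∧ x2) = min(1, a+b) on (0.95, 0.38) = 1.00
¬(¬x4 ∨ (¬x4 ∧ x2)) = 1 − 1.00 = 0.00
x4 ∨ x2 = min(1, a+b) on (0.05, 0.43) = 0.48
¬x1 = 1 − 0.84 = 0.16
(x4 ∨ x2) ∨ ¬x1 = min(1, a+b) on (0.48, 0.16) = 0.64
¬(¬x4 ∨ (¬x4 ∧ x2)) ∨ ((x4 ∨ x2) ∨ ¬x1) = min(1, a+b) on (0.00, 0.64) = 0.64

0.64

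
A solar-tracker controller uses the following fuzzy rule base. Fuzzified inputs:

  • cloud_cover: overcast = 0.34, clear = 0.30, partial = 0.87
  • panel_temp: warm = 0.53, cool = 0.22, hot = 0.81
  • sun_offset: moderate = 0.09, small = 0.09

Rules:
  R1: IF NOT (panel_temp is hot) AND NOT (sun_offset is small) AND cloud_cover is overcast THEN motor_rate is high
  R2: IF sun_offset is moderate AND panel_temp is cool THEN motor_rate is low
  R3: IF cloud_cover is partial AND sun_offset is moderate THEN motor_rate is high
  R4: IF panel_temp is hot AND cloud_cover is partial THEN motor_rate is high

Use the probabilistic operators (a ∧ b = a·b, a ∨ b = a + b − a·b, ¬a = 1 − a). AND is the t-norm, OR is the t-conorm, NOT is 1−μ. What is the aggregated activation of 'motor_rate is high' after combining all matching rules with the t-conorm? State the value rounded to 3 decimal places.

0.744

R1: ¬hot=1−0.81=0.19, ¬small=1−0.09=0.91, overcast=0.34; AND[a·b] → w = 0.0588
R2: moderate=0.09, cool=0.22; AND[a·b] → w = 0.0198
R3: partial=0.87, moderate=0.09; AND[a·b] → w = 0.0783
R4: hot=0.81, partial=0.87; AND[a·b] → w = 0.7047
Rules with consequent 'high': {R1, R3, R4} → strengths 0.0588, 0.0783, 0.7047
Aggregate via t-conorm [a + b − a·b]: 0.7438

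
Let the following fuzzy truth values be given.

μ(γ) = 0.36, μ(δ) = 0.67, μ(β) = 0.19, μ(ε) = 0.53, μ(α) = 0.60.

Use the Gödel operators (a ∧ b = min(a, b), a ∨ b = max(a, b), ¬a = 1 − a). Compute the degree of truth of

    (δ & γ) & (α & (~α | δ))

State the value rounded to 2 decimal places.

δ & γ = min(a, b) on (0.67, 0.36) = 0.36
~α = 1 − 0.60 = 0.40
~α | δ = max(a, b) on (0.40, 0.67) = 0.67
α & (~α | δ) = min(a, b) on (0.60, 0.67) = 0.60
(δ & γ) & (α & (~α | δ)) = min(a, b) on (0.36, 0.60) = 0.36

0.36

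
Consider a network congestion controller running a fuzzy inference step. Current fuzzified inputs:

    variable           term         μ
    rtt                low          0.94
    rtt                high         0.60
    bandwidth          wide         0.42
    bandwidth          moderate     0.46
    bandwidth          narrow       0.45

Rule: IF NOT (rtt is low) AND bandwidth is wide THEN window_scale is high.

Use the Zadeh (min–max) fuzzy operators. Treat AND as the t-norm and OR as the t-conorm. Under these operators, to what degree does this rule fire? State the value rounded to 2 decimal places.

firing strength: ¬low=1−0.94=0.06, wide=0.42; AND[min(a, b)] → w = 0.06

0.06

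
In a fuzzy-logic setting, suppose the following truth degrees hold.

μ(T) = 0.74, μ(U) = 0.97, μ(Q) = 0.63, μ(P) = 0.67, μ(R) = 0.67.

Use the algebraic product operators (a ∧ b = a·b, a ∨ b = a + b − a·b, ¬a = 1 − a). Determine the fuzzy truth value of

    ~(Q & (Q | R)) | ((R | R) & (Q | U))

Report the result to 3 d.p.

Q | R = a + b − a·b on (0.6300, 0.6700) = 0.8779
Q & (Q | R) = a·b on (0.6300, 0.8779) = 0.5531
~(Q & (Q | R)) = 1 − 0.5531 = 0.4469
R | R = a + b − a·b on (0.6700, 0.6700) = 0.8911
Q | U = a + b − a·b on (0.6300, 0.9700) = 0.9889
(R | R) & (Q | U) = a·b on (0.8911, 0.9889) = 0.8812
~(Q & (Q | R)) | ((R | R) & (Q | U)) = a + b − a·b on (0.4469, 0.8812) = 0.9343

0.934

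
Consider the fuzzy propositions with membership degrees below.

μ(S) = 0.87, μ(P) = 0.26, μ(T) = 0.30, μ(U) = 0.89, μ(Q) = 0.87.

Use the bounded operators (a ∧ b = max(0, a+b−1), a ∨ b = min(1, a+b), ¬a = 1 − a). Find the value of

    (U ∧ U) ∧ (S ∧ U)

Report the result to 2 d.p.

U ∧ U = max(0, a+b−1) on (0.89, 0.89) = 0.78
S ∧ U = max(0, a+b−1) on (0.87, 0.89) = 0.76
(U ∧ U) ∧ (S ∧ U) = max(0, a+b−1) on (0.78, 0.76) = 0.54

0.54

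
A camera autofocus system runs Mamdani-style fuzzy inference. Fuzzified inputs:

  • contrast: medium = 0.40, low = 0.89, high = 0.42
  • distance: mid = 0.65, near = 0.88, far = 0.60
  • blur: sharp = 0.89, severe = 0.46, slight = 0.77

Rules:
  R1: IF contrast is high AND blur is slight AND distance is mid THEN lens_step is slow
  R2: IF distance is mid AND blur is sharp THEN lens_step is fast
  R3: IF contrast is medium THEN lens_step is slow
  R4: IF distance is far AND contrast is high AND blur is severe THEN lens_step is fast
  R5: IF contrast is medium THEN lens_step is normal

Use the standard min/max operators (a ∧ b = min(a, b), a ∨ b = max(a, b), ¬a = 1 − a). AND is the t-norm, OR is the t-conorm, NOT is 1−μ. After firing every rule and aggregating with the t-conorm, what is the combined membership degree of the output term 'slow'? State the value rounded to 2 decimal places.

0.42

R1: high=0.42, slight=0.77, mid=0.65; AND[min(a, b)] → w = 0.42
R2: mid=0.65, sharp=0.89; AND[min(a, b)] → w = 0.65
R3: medium=0.40 → w = 0.40
R4: far=0.60, high=0.42, severe=0.46; AND[min(a, b)] → w = 0.42
R5: medium=0.40 → w = 0.40
Rules with consequent 'slow': {R1, R3} → strengths 0.42, 0.40
Aggregate via t-conorm [max(a, b)]: 0.42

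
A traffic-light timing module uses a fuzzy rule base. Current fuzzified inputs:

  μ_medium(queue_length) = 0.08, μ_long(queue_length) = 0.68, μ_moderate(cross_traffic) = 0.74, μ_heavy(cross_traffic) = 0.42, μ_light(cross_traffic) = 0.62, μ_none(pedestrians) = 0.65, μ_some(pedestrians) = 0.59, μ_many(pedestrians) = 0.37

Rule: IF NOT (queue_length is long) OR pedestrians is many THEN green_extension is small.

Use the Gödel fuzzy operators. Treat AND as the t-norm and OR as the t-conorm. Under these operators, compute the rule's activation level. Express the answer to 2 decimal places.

firing strength: ¬long=1−0.68=0.32, many=0.37; OR[max(a, b)] → w = 0.37

0.37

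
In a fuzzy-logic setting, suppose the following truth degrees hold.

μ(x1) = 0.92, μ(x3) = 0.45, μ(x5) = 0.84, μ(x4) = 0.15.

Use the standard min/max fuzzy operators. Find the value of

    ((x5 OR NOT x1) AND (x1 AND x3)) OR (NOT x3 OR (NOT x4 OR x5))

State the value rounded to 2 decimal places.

NOT x1 = 1 − 0.92 = 0.08
x5 OR NOT x1 = max(a, b) on (0.84, 0.08) = 0.84
x1 AND x3 = min(a, b) on (0.92, 0.45) = 0.45
(x5 OR NOT x1) AND (x1 AND x3) = min(a, b) on (0.84, 0.45) = 0.45
NOT x3 = 1 − 0.45 = 0.55
NOT x4 = 1 − 0.15 = 0.85
NOT x4 OR x5 = max(a, b) on (0.85, 0.84) = 0.85
NOT x3 OR (NOT x4 OR x5) = max(a, b) on (0.55, 0.85) = 0.85
((x5 OR NOT x1) AND (x1 AND x3)) OR (NOT x3 OR (NOT x4 OR x5)) = max(a, b) on (0.45, 0.85) = 0.85

0.85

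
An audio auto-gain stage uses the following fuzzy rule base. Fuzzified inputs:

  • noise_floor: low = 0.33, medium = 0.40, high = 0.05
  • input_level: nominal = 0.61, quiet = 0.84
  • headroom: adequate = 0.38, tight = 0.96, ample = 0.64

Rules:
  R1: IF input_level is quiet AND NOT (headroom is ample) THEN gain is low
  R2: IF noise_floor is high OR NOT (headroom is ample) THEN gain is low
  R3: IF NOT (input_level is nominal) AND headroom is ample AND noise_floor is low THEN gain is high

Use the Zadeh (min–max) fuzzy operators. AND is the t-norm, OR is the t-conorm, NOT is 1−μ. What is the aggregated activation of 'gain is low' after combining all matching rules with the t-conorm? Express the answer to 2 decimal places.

0.36

R1: quiet=0.84, ¬ample=1−0.64=0.36; AND[min(a, b)] → w = 0.36
R2: high=0.05, ¬ample=1−0.64=0.36; OR[max(a, b)] → w = 0.36
R3: ¬nominal=1−0.61=0.39, ample=0.64, low=0.33; AND[min(a, b)] → w = 0.33
Rules with consequent 'low': {R1, R2} → strengths 0.36, 0.36
Aggregate via t-conorm [max(a, b)]: 0.36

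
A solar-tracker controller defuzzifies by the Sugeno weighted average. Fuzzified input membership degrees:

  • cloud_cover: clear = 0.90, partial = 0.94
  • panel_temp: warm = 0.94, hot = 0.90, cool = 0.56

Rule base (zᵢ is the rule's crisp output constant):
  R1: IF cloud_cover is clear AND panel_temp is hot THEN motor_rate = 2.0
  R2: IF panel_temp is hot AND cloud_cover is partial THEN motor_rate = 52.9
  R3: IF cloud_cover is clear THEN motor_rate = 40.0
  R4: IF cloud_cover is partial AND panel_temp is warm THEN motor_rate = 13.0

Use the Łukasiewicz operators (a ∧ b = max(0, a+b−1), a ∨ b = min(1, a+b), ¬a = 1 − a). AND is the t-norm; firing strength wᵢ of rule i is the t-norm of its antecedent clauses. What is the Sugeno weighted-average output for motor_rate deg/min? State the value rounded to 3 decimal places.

R1 (z=2.0): clear=0.90, hot=0.90; AND[max(0, a+b−1)] → w = 0.80
R2 (z=52.9): hot=0.90, partial=0.94; AND[max(0, a+b−1)] → w = 0.84
R3 (z=40.0): clear=0.90 → w = 0.90
R4 (z=13.0): partial=0.94, warm=0.94; AND[max(0, a+b−1)] → w = 0.88
Weighted average = (0.80·2.0 + 0.84·52.9 + 0.90·40.0 + 0.88·13.0) / (0.80 + 0.84 + 0.90 + 0.88)
  = 93.4760 / 3.4200 = 27.332

27.332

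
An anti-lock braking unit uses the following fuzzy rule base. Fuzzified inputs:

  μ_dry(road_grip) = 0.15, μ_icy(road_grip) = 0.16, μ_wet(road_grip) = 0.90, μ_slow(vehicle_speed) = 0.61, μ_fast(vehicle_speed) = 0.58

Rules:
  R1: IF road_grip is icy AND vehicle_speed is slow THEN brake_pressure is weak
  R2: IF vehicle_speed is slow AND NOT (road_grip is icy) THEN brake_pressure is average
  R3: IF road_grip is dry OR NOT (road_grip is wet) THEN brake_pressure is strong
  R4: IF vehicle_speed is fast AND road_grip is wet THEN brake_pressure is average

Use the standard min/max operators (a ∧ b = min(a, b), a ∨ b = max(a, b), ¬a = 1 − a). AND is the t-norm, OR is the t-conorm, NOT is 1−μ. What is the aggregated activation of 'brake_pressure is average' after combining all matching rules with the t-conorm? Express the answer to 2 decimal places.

R1: icy=0.16, slow=0.61; AND[min(a, b)] → w = 0.16
R2: slow=0.61, ¬icy=1−0.16=0.84; AND[min(a, b)] → w = 0.61
R3: dry=0.15, ¬wet=1−0.90=0.10; OR[max(a, b)] → w = 0.15
R4: fast=0.58, wet=0.90; AND[min(a, b)] → w = 0.58
Rules with consequent 'average': {R2, R4} → strengths 0.61, 0.58
Aggregate via t-conorm [max(a, b)]: 0.61

0.61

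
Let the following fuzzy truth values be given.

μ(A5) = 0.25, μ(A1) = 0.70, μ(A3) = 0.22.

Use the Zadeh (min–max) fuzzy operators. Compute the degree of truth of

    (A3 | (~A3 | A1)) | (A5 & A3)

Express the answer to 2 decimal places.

0.78

~A3 = 1 − 0.22 = 0.78
~A3 | A1 = max(a, b) on (0.78, 0.70) = 0.78
A3 | (~A3 | A1) = max(a, b) on (0.22, 0.78) = 0.78
A5 & A3 = min(a, b) on (0.25, 0.22) = 0.22
(A3 | (~A3 | A1)) | (A5 & A3) = max(a, b) on (0.78, 0.22) = 0.78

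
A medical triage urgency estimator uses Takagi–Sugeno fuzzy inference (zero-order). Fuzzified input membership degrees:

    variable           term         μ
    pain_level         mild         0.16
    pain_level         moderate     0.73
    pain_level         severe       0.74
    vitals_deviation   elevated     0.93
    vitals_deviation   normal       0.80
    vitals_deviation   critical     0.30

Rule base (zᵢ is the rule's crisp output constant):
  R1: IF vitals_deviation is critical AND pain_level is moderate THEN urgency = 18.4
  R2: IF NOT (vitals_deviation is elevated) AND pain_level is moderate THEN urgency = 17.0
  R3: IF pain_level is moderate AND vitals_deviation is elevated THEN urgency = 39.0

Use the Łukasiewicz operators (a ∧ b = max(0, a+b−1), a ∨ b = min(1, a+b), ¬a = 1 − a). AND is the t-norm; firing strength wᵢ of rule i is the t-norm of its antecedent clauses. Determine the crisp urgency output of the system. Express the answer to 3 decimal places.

R1 (z=18.4): critical=0.30, moderate=0.73; AND[max(0, a+b−1)] → w = 0.03
R2 (z=17.0): ¬elevated=1−0.93=0.07, moderate=0.73; AND[max(0, a+b−1)] → w = 0.00
R3 (z=39.0): moderate=0.73, elevated=0.93; AND[max(0, a+b−1)] → w = 0.66
Weighted average = (0.03·18.4 + 0.00·17.0 + 0.66·39.0) / (0.03 + 0.00 + 0.66)
  = 26.2920 / 0.6900 = 38.104

38.104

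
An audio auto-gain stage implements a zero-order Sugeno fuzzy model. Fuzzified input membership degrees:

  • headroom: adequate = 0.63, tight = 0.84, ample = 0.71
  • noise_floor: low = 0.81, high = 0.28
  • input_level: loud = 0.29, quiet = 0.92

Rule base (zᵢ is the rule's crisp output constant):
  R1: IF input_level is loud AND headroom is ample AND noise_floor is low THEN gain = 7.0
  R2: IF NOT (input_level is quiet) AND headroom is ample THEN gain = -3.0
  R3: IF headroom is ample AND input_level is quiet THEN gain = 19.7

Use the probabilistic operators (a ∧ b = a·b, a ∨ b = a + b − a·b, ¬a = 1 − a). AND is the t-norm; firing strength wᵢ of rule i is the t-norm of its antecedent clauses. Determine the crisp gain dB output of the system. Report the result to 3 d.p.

R1 (z=7.0): loud=0.29, ample=0.71, low=0.81; AND[a·b] → w = 0.1668
R2 (z=-3.0): ¬quiet=1−0.92=0.08, ample=0.71; AND[a·b] → w = 0.0568
R3 (z=19.7): ample=0.71, quiet=0.92; AND[a·b] → w = 0.6532
Weighted average = (0.1668·7.0 + 0.0568·-3.0 + 0.6532·19.7) / (0.1668 + 0.0568 + 0.6532)
  = 13.8651 / 0.8768 = 15.814

15.814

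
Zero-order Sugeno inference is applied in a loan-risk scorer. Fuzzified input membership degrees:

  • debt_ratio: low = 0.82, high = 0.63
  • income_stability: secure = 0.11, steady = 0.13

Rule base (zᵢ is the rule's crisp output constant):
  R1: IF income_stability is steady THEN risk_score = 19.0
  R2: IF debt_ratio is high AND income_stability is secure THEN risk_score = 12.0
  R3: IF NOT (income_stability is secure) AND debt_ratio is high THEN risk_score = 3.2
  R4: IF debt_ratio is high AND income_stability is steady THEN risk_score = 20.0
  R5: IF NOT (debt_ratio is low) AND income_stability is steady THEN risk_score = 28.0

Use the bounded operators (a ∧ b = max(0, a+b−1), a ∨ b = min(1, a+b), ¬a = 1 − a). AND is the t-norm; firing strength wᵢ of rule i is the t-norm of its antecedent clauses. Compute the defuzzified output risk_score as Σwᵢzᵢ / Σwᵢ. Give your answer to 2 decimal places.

6.36

R1 (z=19.0): steady=0.13 → w = 0.13
R2 (z=12.0): high=0.63, secure=0.11; AND[max(0, a+b−1)] → w = 0.00
R3 (z=3.2): ¬secure=1−0.11=0.89, high=0.63; AND[max(0, a+b−1)] → w = 0.52
R4 (z=20.0): high=0.63, steady=0.13; AND[max(0, a+b−1)] → w = 0.00
R5 (z=28.0): ¬low=1−0.82=0.18, steady=0.13; AND[max(0, a+b−1)] → w = 0.00
Weighted average = (0.13·19.0 + 0.00·12.0 + 0.52·3.2 + 0.00·20.0 + 0.00·28.0) / (0.13 + 0.00 + 0.52 + 0.00 + 0.00)
  = 4.1340 / 0.6500 = 6.36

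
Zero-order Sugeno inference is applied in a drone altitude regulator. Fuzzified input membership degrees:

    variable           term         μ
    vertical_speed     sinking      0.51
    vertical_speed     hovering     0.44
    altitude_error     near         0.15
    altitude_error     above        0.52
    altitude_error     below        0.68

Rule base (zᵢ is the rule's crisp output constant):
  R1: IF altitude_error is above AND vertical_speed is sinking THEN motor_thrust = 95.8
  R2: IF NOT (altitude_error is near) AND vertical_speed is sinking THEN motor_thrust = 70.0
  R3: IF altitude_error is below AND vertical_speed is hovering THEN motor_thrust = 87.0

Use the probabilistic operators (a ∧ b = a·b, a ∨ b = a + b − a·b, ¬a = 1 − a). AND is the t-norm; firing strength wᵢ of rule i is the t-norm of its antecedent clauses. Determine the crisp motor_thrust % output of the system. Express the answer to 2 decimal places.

81.95

R1 (z=95.8): above=0.52, sinking=0.51; AND[a·b] → w = 0.2652
R2 (z=70.0): ¬near=1−0.15=0.85, sinking=0.51; AND[a·b] → w = 0.4335
R3 (z=87.0): below=0.68, hovering=0.44; AND[a·b] → w = 0.2992
Weighted average = (0.2652·95.8 + 0.4335·70.0 + 0.2992·87.0) / (0.2652 + 0.4335 + 0.2992)
  = 81.7816 / 0.9979 = 81.95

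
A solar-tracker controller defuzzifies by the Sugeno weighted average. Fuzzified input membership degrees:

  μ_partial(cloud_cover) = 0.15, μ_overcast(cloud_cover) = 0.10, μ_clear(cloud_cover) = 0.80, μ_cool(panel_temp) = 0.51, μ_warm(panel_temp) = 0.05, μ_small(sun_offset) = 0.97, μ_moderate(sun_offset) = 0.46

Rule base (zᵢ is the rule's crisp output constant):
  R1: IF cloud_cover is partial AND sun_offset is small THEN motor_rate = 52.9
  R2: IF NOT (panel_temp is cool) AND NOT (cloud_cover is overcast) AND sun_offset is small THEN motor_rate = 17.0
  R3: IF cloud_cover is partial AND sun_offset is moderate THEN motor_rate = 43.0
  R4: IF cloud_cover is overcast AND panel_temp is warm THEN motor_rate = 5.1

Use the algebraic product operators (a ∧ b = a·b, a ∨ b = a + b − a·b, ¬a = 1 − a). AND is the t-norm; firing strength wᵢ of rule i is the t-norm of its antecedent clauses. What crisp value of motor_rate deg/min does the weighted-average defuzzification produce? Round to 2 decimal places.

R1 (z=52.9): partial=0.15, small=0.97; AND[a·b] → w = 0.1455
R2 (z=17.0): ¬cool=1−0.51=0.49, ¬overcast=1−0.10=0.90, small=0.97; AND[a·b] → w = 0.4278
R3 (z=43.0): partial=0.15, moderate=0.46; AND[a·b] → w = 0.0690
R4 (z=5.1): overcast=0.10, warm=0.05; AND[a·b] → w = 0.0050
Weighted average = (0.1455·52.9 + 0.4278·17.0 + 0.0690·43.0 + 0.0050·5.1) / (0.1455 + 0.4278 + 0.0690 + 0.0050)
  = 17.9615 / 0.6473 = 27.75

27.75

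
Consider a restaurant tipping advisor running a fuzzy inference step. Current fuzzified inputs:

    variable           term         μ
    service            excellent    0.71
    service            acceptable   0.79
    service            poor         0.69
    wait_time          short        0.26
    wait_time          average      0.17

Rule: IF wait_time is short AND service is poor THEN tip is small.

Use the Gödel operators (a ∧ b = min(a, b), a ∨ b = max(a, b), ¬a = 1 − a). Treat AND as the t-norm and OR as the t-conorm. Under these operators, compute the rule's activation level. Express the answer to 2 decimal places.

0.26

firing strength: short=0.26, poor=0.69; AND[min(a, b)] → w = 0.26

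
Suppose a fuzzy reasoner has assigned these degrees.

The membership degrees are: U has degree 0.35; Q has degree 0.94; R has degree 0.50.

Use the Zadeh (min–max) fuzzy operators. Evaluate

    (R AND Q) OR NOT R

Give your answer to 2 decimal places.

0.50

R AND Q = min(a, b) on (0.50, 0.94) = 0.50
NOT R = 1 − 0.50 = 0.50
(R AND Q) OR NOT R = max(a, b) on (0.50, 0.50) = 0.50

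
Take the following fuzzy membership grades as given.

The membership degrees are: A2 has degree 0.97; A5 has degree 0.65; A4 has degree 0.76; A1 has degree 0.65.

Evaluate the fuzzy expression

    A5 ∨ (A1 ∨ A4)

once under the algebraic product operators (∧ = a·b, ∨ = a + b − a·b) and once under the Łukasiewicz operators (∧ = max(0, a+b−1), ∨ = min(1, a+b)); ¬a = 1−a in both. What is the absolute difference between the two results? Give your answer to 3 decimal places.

0.029

Under algebraic product:
  A1 ∨ A4 = a + b − a·b on (0.6500, 0.7600) = 0.9160
  A5 ∨ (A1 ∨ A4) = a + b − a·b on (0.6500, 0.9160) = 0.9706
  → value = 0.9706
Under Łukasiewicz:
  A1 ∨ A4 = min(1, a+b) on (0.65, 0.76) = 1.00
  A5 ∨ (A1 ∨ A4) = min(1, a+b) on (0.65, 1.00) = 1.00
  → value = 1.0000
|0.9706 − 1.0000| = 0.029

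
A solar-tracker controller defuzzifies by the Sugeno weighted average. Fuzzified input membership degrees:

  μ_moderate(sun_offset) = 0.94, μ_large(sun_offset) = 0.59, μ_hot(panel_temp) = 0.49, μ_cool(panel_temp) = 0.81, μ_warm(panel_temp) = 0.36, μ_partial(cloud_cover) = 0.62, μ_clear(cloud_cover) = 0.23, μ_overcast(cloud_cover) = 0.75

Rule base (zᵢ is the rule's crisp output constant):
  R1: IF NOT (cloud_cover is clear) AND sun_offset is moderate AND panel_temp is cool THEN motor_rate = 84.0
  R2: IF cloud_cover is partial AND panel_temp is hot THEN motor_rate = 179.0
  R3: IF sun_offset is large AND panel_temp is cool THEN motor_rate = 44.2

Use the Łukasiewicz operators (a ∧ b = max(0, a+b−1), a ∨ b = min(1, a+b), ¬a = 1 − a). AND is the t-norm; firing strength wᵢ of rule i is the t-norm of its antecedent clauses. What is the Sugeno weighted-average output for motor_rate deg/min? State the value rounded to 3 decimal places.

78.689

R1 (z=84.0): ¬clear=1−0.23=0.77, moderate=0.94, cool=0.81; AND[max(0, a+b−1)] → w = 0.52
R2 (z=179.0): partial=0.62, hot=0.49; AND[max(0, a+b−1)] → w = 0.11
R3 (z=44.2): large=0.59, cool=0.81; AND[max(0, a+b−1)] → w = 0.40
Weighted average = (0.52·84.0 + 0.11·179.0 + 0.40·44.2) / (0.52 + 0.11 + 0.40)
  = 81.0500 / 1.0300 = 78.689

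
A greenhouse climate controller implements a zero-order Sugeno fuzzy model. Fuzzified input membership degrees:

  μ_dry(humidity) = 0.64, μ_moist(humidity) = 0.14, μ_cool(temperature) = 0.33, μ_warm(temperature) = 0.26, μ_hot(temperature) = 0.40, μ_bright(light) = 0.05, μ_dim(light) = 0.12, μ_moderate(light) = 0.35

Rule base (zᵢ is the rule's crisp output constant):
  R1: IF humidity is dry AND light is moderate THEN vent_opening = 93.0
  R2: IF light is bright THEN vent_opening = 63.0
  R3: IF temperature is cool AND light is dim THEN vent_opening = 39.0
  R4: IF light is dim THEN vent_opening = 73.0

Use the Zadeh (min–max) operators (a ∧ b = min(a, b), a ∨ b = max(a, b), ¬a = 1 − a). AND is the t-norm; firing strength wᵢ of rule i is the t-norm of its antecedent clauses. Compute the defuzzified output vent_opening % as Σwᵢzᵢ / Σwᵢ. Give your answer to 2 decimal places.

76.78

R1 (z=93.0): dry=0.64, moderate=0.35; AND[min(a, b)] → w = 0.35
R2 (z=63.0): bright=0.05 → w = 0.05
R3 (z=39.0): cool=0.33, dim=0.12; AND[min(a, b)] → w = 0.12
R4 (z=73.0): dim=0.12 → w = 0.12
Weighted average = (0.35·93.0 + 0.05·63.0 + 0.12·39.0 + 0.12·73.0) / (0.35 + 0.05 + 0.12 + 0.12)
  = 49.1400 / 0.6400 = 76.78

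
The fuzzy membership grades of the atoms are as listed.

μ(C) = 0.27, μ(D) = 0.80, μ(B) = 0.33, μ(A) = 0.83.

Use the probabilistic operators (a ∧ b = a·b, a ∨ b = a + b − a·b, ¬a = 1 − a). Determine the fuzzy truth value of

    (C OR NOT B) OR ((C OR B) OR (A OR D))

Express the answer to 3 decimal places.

NOT B = 1 − 0.3300 = 0.6700
C OR NOT B = a + b − a·b on (0.2700, 0.6700) = 0.7591
C OR B = a + b − a·b on (0.2700, 0.3300) = 0.5109
A OR D = a + b − a·b on (0.8300, 0.8000) = 0.9660
(C OR B) OR (A OR D) = a + b − a·b on (0.5109, 0.9660) = 0.9834
(C OR NOT B) OR ((C OR B) OR (A OR D)) = a + b − a·b on (0.7591, 0.9834) = 0.9960

0.996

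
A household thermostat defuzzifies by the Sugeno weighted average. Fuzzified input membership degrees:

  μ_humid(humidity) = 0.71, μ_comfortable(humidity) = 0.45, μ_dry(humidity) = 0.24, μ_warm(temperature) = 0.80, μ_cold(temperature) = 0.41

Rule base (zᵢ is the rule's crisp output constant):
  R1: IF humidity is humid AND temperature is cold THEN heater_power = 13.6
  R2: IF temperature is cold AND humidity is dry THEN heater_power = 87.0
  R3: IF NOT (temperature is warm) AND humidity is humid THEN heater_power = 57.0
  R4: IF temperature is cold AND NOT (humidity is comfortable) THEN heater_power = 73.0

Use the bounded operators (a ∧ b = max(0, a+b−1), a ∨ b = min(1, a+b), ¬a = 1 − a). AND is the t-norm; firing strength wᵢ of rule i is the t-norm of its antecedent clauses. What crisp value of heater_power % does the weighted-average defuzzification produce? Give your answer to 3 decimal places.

R1 (z=13.6): humid=0.71, cold=0.41; AND[max(0, a+b−1)] → w = 0.12
R2 (z=87.0): cold=0.41, dry=0.24; AND[max(0, a+b−1)] → w = 0.00
R3 (z=57.0): ¬warm=1−0.80=0.20, humid=0.71; AND[max(0, a+b−1)] → w = 0.00
R4 (z=73.0): cold=0.41, ¬comfortable=1−0.45=0.55; AND[max(0, a+b−1)] → w = 0.00
Weighted average = (0.12·13.6 + 0.00·87.0 + 0.00·57.0 + 0.00·73.0) / (0.12 + 0.00 + 0.00 + 0.00)
  = 1.6320 / 0.1200 = 13.600

13.600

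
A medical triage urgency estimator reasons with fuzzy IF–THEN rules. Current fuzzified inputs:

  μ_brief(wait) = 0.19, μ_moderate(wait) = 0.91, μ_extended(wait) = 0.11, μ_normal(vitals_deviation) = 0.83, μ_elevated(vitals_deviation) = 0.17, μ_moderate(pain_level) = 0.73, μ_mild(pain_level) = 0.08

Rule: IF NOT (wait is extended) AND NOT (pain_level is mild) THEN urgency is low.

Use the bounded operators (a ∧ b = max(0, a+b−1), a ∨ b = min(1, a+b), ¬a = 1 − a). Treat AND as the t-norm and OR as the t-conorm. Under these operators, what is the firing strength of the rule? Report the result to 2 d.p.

0.81

firing strength: ¬extended=1−0.11=0.89, ¬mild=1−0.08=0.92; AND[max(0, a+b−1)] → w = 0.81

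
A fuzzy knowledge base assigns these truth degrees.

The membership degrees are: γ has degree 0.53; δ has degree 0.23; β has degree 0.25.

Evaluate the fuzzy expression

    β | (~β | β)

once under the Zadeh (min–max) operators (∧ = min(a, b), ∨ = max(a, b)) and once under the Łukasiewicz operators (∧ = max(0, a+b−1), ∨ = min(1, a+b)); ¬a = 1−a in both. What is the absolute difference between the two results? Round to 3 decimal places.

0.250

Under Zadeh (min–max):
  ~β = 1 − 0.25 = 0.75
  ~β | β = max(a, b) on (0.75, 0.25) = 0.75
  β | (~β | β) = max(a, b) on (0.25, 0.75) = 0.75
  → value = 0.7500
Under Łukasiewicz:
  ~β = 1 − 0.25 = 0.75
  ~β | β = min(1, a+b) on (0.75, 0.25) = 1.00
  β | (~β | β) = min(1, a+b) on (0.25, 1.00) = 1.00
  → value = 1.0000
|0.7500 − 1.0000| = 0.250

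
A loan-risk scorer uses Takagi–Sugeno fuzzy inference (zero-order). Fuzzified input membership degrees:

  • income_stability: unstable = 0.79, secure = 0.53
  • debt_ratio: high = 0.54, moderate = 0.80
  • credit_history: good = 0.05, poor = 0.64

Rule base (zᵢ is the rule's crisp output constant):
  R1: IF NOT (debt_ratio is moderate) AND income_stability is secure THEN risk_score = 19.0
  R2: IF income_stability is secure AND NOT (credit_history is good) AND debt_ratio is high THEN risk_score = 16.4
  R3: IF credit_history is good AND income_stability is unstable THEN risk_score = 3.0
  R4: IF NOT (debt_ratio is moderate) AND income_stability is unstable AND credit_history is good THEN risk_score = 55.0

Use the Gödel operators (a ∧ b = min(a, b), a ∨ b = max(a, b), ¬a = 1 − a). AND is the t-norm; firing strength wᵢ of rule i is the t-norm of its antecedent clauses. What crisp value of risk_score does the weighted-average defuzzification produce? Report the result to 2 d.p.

18.54

R1 (z=19.0): ¬moderate=1−0.80=0.20, secure=0.53; AND[min(a, b)] → w = 0.20
R2 (z=16.4): secure=0.53, ¬good=1−0.05=0.95, high=0.54; AND[min(a, b)] → w = 0.53
R3 (z=3.0): good=0.05, unstable=0.79; AND[min(a, b)] → w = 0.05
R4 (z=55.0): ¬moderate=1−0.80=0.20, unstable=0.79, good=0.05; AND[min(a, b)] → w = 0.05
Weighted average = (0.20·19.0 + 0.53·16.4 + 0.05·3.0 + 0.05·55.0) / (0.20 + 0.53 + 0.05 + 0.05)
  = 15.3920 / 0.8300 = 18.54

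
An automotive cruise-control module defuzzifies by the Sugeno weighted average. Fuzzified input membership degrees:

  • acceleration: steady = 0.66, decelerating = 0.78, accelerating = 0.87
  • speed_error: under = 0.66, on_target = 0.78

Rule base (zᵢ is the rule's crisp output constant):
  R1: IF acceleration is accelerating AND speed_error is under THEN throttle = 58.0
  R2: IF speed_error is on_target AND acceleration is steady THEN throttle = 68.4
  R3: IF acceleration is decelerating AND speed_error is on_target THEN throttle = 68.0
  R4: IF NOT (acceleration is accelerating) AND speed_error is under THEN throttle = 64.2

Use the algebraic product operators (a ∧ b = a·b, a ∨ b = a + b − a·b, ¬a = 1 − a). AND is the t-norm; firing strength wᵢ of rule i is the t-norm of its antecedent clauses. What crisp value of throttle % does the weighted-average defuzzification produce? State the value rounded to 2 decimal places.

64.71

R1 (z=58.0): accelerating=0.87, under=0.66; AND[a·b] → w = 0.5742
R2 (z=68.4): on_target=0.78, steady=0.66; AND[a·b] → w = 0.5148
R3 (z=68.0): decelerating=0.78, on_target=0.78; AND[a·b] → w = 0.6084
R4 (z=64.2): ¬accelerating=1−0.87=0.13, under=0.66; AND[a·b] → w = 0.0858
Weighted average = (0.5742·58.0 + 0.5148·68.4 + 0.6084·68.0 + 0.0858·64.2) / (0.5742 + 0.5148 + 0.6084 + 0.0858)
  = 115.3955 / 1.7832 = 64.71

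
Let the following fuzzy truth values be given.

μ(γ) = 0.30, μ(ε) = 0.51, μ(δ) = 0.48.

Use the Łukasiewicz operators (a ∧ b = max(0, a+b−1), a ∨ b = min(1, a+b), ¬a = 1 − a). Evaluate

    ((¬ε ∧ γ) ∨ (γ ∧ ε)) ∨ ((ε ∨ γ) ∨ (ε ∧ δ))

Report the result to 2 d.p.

¬ε = 1 − 0.51 = 0.49
¬ε ∧ γ = max(0, a+b−1) on (0.49, 0.30) = 0.00
γ ∧ ε = max(0, a+b−1) on (0.30, 0.51) = 0.00
(¬ε ∧ γ) ∨ (γ ∧ ε) = min(1, a+b) on (0.00, 0.00) = 0.00
ε ∨ γ = min(1, a+b) on (0.51, 0.30) = 0.81
ε ∧ δ = max(0, a+b−1) on (0.51, 0.48) = 0.00
(ε ∨ γ) ∨ (ε ∧ δ) = min(1, a+b) on (0.81, 0.00) = 0.81
((¬ε ∧ γ) ∨ (γ ∧ ε)) ∨ ((ε ∨ γ) ∨ (ε ∧ δ)) = min(1, a+b) on (0.00, 0.81) = 0.81

0.81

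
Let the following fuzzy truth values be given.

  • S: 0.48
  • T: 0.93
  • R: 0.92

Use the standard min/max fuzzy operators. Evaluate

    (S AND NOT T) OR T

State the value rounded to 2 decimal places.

0.93

NOT T = 1 − 0.93 = 0.07
S AND NOT T = min(a, b) on (0.48, 0.07) = 0.07
(S AND NOT T) OR T = max(a, b) on (0.07, 0.93) = 0.93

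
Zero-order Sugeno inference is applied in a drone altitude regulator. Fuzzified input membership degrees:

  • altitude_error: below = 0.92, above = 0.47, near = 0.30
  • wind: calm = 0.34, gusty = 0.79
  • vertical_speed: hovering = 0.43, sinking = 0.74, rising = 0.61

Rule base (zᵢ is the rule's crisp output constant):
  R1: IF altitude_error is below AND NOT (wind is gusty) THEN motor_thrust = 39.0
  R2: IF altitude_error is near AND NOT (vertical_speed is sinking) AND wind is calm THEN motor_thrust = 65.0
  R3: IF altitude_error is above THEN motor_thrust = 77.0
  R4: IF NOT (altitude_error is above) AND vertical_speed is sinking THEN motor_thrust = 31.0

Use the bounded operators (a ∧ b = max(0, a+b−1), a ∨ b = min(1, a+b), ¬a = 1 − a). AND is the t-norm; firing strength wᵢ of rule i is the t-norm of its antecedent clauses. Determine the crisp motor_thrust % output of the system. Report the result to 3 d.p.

R1 (z=39.0): below=0.92, ¬gusty=1−0.79=0.21; AND[max(0, a+b−1)] → w = 0.13
R2 (z=65.0): near=0.30, ¬sinking=1−0.74=0.26, calm=0.34; AND[max(0, a+b−1)] → w = 0.00
R3 (z=77.0): above=0.47 → w = 0.47
R4 (z=31.0): ¬above=1−0.47=0.53, sinking=0.74; AND[max(0, a+b−1)] → w = 0.27
Weighted average = (0.13·39.0 + 0.00·65.0 + 0.47·77.0 + 0.27·31.0) / (0.13 + 0.00 + 0.47 + 0.27)
  = 49.6300 / 0.8700 = 57.046

57.046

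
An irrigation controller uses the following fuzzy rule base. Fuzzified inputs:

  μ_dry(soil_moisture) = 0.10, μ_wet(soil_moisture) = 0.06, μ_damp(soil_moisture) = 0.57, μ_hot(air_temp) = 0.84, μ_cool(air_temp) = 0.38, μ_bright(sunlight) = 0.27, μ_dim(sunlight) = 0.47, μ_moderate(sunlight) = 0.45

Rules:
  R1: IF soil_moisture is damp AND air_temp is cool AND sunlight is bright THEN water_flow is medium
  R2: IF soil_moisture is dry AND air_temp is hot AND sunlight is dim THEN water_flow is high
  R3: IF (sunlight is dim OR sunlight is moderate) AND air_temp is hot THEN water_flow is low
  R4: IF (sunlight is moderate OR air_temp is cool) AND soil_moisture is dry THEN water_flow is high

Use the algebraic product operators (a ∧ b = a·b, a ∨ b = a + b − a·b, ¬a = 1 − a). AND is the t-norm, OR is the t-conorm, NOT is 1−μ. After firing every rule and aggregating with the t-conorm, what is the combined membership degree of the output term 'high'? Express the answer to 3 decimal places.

R1: damp=0.57, cool=0.38, bright=0.27; AND[a·b] → w = 0.0585
R2: dry=0.10, hot=0.84, dim=0.47; AND[a·b] → w = 0.0395
R3: (dim=0.47 OR moderate=0.45) = 0.7085; AND[a·b] with hot=0.84 → w = 0.5951
R4: (moderate=0.45 OR cool=0.38) = 0.6590; AND[a·b] with dry=0.10 → w = 0.0659
Rules with consequent 'high': {R2, R4} → strengths 0.0395, 0.0659
Aggregate via t-conorm [a + b − a·b]: 0.1028

0.103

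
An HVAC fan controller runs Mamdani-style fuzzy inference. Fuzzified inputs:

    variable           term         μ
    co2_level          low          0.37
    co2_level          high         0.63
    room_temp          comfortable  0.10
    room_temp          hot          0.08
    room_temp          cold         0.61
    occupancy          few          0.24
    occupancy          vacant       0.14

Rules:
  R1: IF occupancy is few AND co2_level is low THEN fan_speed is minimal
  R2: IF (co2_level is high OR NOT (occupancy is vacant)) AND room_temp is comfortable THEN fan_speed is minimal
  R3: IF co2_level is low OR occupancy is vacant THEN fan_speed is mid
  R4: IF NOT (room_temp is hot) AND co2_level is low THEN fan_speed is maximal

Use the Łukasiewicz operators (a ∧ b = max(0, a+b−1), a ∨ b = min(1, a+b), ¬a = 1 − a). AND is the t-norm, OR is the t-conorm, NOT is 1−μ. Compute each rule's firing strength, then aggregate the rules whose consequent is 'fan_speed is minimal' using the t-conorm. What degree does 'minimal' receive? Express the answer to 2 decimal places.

R1: few=0.24, low=0.37; AND[max(0, a+b−1)] → w = 0.00
R2: (high=0.63 OR ¬vacant=1−0.14=0.86) = 1.00; AND[max(0, a+b−1)] with comfortable=0.10 → w = 0.10
R3: low=0.37, vacant=0.14; OR[min(1, a+b)] → w = 0.51
R4: ¬hot=1−0.08=0.92, low=0.37; AND[max(0, a+b−1)] → w = 0.29
Rules with consequent 'minimal': {R1, R2} → strengths 0.00, 0.10
Aggregate via t-conorm [min(1, a+b)]: 0.10

0.10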